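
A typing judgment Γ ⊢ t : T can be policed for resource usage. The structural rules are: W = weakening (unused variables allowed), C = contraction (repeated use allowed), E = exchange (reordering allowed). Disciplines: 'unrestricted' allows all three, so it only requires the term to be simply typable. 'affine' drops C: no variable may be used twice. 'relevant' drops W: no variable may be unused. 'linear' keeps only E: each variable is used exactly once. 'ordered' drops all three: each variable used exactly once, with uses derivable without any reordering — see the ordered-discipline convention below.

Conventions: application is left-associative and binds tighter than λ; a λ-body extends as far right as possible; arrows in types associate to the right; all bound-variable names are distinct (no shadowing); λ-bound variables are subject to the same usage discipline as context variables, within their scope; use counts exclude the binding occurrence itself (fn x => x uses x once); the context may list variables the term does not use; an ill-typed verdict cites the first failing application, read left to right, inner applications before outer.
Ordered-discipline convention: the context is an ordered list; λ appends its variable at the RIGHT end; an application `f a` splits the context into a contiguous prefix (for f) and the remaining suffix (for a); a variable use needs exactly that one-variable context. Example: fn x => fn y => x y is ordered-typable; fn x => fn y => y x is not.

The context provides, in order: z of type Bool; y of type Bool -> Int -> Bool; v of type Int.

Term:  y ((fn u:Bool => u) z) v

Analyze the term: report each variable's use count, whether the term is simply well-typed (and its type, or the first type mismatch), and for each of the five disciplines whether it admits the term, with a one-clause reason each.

counts: z: 1; y: 1; v: 1; u (λ-bound): 1
use order (left to right): y, u, z, v
typing: ✓ — Bool
ordered ✗ (no ordered split (uses run y, u, z, v))
linear ✓ (exactly-once usage across z, y, v, u)
affine ✓ (no duplicate uses among z, y, v, u)
relevant ✓ (z, y, v, u: all used, weakening unneeded)
unrestricted ✓ (simply typable at Bool; W, C, E all held)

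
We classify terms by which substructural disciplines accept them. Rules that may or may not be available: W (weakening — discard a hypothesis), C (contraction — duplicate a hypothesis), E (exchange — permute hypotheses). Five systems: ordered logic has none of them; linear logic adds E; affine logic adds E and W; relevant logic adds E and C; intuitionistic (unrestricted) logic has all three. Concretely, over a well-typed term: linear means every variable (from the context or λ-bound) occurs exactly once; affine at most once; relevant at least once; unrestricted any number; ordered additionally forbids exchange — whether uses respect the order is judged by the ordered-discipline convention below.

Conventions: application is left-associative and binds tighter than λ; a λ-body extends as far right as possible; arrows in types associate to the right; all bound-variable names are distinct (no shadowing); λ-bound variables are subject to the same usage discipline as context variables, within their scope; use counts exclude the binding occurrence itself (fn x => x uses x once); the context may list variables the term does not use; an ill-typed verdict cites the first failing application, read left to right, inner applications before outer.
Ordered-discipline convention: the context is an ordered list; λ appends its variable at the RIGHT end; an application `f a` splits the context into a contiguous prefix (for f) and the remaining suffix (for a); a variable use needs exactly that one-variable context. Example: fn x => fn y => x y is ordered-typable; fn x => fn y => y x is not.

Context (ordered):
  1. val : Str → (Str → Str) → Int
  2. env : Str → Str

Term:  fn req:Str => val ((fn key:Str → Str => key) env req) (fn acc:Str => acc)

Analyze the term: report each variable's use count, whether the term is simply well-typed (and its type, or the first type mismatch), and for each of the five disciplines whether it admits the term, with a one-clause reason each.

use counts: val ×1, env ×1, req [bound] ×1, key [bound] ×1, acc [bound] ×1
uses in reading order: val, key, env, req, acc
typing: ✓ — Str → Int
ordered ✓ (val, env, req, key, acc once each; derivable with no W/C/E)
linear ✓ (each of val, env, req, key, acc used exactly once)
affine ✓ (no duplicate uses among val, env, req, key, acc)
relevant ✓ (none of val, env, req, key, acc goes unused)
unrestricted ✓ (type-checks (Str → Int) and nothing is barred)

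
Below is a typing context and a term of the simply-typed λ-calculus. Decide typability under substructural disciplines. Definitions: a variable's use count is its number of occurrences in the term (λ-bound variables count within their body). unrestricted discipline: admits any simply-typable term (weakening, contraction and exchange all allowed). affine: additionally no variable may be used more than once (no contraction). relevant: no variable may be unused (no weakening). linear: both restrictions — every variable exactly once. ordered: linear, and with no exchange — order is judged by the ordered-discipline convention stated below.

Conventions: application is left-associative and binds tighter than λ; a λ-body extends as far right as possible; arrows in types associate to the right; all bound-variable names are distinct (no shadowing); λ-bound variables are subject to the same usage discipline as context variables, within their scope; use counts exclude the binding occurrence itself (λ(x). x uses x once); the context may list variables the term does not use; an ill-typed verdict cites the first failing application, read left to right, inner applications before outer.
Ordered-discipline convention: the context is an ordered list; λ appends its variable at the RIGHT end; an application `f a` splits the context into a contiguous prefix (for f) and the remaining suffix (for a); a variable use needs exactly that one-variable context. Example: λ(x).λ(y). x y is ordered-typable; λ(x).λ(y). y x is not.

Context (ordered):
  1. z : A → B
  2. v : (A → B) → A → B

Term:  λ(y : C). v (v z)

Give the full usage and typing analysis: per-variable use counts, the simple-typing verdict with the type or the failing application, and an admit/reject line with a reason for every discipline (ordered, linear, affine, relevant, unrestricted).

usage: z: 1×; v: 2×; y (bound): 0×
uses in reading order: v, v, z
typing: the term checks, with type C → A → B
ordered ✗ (repeated use of v ×2; y never used (weakening))
linear ✗ (repeated use of v ×2; y never used (weakening))
affine ✗ (repeated use of v ×2)
relevant ✗ (y never used (weakening))
unrestricted ✓ (simply typable at C → A → B; W, C, E all held)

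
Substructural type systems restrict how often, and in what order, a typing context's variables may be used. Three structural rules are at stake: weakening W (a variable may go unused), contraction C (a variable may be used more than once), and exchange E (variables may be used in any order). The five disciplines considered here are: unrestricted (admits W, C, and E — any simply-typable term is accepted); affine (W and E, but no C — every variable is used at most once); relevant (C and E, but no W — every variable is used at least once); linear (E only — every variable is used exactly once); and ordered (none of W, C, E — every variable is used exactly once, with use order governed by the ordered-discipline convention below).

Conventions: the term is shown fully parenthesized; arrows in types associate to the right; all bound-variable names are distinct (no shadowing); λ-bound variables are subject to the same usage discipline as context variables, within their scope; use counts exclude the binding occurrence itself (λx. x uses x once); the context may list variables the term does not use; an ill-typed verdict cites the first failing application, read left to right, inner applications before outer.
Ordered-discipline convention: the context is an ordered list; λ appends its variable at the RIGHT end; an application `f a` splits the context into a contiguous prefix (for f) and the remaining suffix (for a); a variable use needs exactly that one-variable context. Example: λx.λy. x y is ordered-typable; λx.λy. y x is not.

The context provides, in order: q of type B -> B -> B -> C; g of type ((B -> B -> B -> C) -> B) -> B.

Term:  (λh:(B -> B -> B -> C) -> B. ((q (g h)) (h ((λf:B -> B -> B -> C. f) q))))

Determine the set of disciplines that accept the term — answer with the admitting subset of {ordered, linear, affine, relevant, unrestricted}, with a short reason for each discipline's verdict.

admitted in: relevant, unrestricted
usage: q ×2; g ×1; h (bound) ×2; f (bound) ×1
uses in reading order: q, g, h, h, f, q
typing: well-typed — term : ((B -> B -> B -> C) -> B) -> B -> C
ordered: ✗ — uses contraction: q ×2, h ×2
linear: ✗ — uses contraction: q ×2, h ×2
affine: ✗ — uses contraction: q ×2, h ×2
relevant: ✓ — q, g, h, f: all used, weakening unneeded
unrestricted: ✓ — simply typable at ((B -> B -> B -> C) -> B) -> B -> C; W, C, E all held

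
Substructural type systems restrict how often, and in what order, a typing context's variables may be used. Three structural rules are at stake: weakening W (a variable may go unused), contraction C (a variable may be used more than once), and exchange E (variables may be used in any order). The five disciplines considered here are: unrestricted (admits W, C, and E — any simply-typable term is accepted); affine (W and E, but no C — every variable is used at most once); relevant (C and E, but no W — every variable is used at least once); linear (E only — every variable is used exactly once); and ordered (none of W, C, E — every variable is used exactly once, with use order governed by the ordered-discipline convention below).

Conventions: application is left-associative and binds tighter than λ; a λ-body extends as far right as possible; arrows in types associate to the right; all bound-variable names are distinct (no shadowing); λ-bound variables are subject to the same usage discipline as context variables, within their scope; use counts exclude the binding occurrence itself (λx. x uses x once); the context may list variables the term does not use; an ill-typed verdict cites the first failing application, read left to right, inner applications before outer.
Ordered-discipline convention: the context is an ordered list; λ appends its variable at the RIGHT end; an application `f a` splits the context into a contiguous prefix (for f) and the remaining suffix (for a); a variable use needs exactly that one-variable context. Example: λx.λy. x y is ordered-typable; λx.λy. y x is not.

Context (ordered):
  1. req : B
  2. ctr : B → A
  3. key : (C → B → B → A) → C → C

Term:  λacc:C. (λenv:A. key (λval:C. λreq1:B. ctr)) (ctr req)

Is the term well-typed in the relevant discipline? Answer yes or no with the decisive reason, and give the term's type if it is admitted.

no — acc, env, val, req1 left unused
usage: req: 1, ctr: 2, key: 1, acc (bound): 0, env (bound): 0, val (bound): 0, req1 (bound): 0
order of uses: key, ctr, ctr, req
typing: well-typed — term : C → C → C
across the five disciplines: ordered ✗, linear ✗, affine ✗, relevant ✗, unrestricted ✓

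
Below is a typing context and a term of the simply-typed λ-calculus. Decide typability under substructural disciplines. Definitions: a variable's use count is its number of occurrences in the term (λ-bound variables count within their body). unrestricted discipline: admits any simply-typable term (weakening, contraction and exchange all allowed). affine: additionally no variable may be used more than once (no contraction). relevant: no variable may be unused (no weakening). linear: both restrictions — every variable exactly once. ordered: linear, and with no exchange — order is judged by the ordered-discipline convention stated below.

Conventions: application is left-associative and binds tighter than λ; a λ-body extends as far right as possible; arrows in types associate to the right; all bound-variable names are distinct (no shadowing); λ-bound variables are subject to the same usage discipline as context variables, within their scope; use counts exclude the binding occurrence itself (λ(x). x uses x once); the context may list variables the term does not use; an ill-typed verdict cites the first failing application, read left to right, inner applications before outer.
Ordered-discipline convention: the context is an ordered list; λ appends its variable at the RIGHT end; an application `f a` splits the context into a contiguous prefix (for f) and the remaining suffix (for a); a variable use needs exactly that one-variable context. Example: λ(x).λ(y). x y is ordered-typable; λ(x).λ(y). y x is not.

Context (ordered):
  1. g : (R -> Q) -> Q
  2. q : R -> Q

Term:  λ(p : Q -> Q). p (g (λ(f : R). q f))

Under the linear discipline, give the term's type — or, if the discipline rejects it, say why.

term : (Q -> Q) -> Q
counts: g=1; q=1; p (bound)=1; f (bound)=1
uses in reading order: p, g, q, f
typing: the term checks, with type (Q -> Q) -> Q
per-discipline verdicts: ordered ✗, linear ✓, affine ✓, relevant ✓, unrestricted ✓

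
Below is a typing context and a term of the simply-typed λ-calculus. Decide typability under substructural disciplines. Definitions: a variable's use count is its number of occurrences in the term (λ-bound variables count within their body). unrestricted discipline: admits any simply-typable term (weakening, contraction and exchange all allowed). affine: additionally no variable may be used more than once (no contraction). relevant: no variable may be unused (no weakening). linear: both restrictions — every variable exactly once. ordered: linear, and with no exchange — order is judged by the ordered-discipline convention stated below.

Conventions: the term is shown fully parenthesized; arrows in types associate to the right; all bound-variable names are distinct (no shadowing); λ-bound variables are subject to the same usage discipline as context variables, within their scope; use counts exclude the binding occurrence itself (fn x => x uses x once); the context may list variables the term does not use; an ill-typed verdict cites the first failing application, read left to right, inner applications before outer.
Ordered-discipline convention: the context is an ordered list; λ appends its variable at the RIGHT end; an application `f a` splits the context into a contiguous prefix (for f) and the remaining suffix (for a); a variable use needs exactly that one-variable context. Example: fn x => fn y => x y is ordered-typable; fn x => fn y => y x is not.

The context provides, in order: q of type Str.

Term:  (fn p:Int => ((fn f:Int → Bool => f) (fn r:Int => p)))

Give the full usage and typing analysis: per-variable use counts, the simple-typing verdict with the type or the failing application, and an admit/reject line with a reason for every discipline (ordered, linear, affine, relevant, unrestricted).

usage: q ×0; p [bound] ×1; f [bound] ×1; r [bound] ×0
order of uses: f, p
typing: ill-typed: argument of type Int → Int where Int → Bool is required
ordered: ✗, fails simple typing
linear: ✗, a type mismatch blocks all five
affine: ✗, the type mismatch rejects it
relevant: ✗, not simply typable
unrestricted: ✗, fails simple typing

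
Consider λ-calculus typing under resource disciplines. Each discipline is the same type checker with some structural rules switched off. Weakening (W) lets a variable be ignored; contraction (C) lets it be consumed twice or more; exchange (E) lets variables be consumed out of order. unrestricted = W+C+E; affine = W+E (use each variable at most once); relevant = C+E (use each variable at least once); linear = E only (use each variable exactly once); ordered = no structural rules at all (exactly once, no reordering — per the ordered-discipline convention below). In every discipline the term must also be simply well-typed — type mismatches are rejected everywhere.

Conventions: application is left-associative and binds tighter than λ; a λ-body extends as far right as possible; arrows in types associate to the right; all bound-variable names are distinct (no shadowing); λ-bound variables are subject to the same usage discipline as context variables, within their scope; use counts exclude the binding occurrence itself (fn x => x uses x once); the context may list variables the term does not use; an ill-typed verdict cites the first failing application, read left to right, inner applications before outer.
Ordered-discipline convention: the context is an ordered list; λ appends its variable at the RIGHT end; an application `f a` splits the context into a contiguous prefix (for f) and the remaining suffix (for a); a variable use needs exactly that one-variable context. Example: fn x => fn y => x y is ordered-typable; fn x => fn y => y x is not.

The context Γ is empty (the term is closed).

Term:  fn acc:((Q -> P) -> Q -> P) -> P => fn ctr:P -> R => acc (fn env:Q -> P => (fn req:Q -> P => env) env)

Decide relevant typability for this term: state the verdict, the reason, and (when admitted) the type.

no — needs weakening: ctr, req unused
usage: acc (λ-bound): 1×; ctr (λ-bound): 0×; env (λ-bound): 2×; req (λ-bound): 0×
order of uses: acc, env, env
typing: the term checks, with type (((Q -> P) -> Q -> P) -> P) -> (P -> R) -> P
across the five disciplines: ordered ✗ | linear ✗ | affine ✗ | relevant ✗ | unrestricted ✓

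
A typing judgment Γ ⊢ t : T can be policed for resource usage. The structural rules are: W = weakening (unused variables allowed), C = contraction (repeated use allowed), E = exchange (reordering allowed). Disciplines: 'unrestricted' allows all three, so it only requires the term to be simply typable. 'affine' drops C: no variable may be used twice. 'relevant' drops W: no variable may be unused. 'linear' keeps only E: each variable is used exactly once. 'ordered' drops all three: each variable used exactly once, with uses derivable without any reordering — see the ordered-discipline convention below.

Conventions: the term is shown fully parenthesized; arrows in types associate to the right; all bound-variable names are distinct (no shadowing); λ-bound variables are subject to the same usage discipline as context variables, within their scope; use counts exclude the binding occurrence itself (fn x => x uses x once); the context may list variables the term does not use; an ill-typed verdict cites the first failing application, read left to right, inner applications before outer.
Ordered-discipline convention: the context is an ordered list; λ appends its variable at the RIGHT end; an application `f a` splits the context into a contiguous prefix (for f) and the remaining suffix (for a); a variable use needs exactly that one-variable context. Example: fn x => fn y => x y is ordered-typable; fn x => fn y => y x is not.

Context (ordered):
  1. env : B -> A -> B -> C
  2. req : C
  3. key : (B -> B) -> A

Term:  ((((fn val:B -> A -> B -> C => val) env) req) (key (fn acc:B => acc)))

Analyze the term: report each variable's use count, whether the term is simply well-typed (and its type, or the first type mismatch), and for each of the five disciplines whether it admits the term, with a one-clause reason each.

variable uses: env ×1; req ×1; key ×1; val [bound] ×1; acc [bound] ×1
uses in reading order: val, env, req, key, acc
typing: ill-typed: argument of type C where B is required
ordered ✗ (the type mismatch rejects it)
linear ✗ (not simply typable)
affine ✗ (fails simple typing)
relevant ✗ (a type mismatch blocks all five)
unrestricted ✗ (the type mismatch rejects it)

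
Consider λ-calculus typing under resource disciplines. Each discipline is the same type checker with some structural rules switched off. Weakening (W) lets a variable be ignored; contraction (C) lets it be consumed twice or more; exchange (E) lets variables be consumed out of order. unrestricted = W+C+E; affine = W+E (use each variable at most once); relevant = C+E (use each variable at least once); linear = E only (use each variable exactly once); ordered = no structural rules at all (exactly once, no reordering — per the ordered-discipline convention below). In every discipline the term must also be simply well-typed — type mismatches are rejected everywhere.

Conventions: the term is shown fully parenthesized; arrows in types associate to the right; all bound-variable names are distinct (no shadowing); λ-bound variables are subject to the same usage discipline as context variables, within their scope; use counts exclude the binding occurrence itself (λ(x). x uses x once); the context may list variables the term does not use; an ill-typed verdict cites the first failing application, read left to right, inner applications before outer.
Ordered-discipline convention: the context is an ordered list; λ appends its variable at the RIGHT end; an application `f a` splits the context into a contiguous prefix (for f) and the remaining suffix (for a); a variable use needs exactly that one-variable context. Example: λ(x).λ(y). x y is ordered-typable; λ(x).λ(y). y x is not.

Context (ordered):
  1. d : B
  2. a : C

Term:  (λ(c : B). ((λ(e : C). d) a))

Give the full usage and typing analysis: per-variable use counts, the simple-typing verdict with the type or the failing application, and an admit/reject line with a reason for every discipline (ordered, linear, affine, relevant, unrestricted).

variable uses: d ×1; a ×1; c (bound) ×0; e (bound) ×0
left-to-right use order: d, a
typing: the term checks, with type B -> B
ordered ✗ (c, e never used (weakening))
linear ✗ (c, e never used (weakening))
affine ✓ (at most one use each (d, a, c, e))
relevant ✗ (c, e never used (weakening))
unrestricted ✓ (simply typable at B -> B; W, C, E all held)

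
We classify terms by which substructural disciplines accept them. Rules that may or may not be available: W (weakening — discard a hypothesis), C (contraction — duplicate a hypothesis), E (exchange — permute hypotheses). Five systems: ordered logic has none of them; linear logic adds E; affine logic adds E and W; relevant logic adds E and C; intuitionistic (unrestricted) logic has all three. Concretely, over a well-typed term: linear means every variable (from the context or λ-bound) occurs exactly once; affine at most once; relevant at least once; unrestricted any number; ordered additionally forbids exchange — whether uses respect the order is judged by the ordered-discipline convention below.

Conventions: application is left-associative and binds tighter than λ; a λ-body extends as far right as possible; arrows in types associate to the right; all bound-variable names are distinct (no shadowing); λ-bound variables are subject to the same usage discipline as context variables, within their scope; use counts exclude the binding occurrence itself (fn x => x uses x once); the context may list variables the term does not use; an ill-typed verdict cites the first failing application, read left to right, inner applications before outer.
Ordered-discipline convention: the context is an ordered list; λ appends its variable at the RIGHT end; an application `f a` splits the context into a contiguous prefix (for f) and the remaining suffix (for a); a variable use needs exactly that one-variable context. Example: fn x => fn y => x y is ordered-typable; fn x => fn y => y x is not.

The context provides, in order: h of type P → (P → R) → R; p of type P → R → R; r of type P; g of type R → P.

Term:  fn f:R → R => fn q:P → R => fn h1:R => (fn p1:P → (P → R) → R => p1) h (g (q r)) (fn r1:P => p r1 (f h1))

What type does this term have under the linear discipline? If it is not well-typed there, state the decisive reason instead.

term : (R → R) → (P → R) → R → R
use counts: h=1, p=1, r=1, g=1, f (λ-bound)=1, q (λ-bound)=1, h1 (λ-bound)=1, p1 (λ-bound)=1, r1 (λ-bound)=1
uses in reading order: p1, h, g, q, r, p, r1, f, h1
typing: well-typed — term : (R → R) → (P → R) → R → R
all disciplines: ordered ✗ | linear ✓ | affine ✓ | relevant ✓ | unrestricted ✓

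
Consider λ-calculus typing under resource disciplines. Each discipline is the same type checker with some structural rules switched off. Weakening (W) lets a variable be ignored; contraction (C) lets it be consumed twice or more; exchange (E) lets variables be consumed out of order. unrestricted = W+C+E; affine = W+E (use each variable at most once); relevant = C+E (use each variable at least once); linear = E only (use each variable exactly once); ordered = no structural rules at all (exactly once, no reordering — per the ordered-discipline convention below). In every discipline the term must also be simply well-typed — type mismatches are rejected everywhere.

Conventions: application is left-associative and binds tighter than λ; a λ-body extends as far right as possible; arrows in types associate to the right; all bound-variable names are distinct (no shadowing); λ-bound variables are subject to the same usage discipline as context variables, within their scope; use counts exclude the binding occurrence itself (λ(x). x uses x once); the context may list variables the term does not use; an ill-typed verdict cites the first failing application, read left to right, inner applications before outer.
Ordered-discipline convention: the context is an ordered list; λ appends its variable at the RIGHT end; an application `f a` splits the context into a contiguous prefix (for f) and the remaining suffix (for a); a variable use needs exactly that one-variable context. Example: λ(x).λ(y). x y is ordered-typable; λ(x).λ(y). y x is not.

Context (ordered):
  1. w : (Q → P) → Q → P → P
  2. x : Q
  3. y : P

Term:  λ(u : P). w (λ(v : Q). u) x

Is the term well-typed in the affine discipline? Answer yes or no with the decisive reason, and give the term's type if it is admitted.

yes — w, x, y, u, v: no repeats, contraction unneeded; term : P → P → P
use counts: w: 1, x: 1, y: 0, u [bound]: 1, v [bound]: 0
order of uses: w, u, x
typing: well-typed at P → P → P
across the five disciplines: ordered ✗; linear ✗; affine ✓; relevant ✗; unrestricted ✓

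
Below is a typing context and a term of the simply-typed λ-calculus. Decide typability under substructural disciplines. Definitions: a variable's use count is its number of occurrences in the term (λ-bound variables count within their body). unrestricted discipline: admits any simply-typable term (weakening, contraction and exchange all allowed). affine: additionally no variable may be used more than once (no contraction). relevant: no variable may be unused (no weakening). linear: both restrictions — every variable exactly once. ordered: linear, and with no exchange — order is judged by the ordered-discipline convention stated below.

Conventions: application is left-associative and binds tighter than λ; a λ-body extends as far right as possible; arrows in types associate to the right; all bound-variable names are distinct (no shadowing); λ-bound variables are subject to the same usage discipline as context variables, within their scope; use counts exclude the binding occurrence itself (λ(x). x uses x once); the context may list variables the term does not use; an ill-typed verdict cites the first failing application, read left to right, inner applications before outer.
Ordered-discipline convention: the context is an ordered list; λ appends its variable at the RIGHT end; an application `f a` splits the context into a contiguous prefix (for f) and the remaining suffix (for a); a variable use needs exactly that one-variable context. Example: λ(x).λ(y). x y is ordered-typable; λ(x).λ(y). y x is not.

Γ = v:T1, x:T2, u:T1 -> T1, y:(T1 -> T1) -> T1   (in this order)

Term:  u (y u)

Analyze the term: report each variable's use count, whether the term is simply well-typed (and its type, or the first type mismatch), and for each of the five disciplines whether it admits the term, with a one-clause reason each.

use counts: v: 0×; x: 0×; u: 2×; y: 1×
order of uses: u, y, u
typing: well-typed at T1
ordered ✗ (repeated use of u ×2; v, x left unused)
linear ✗ (repeated use of u ×2; v, x left unused)
affine ✗ (repeated use of u ×2)
relevant ✗ (v, x left unused)
unrestricted ✓ (type-checks (T1) and nothing is barred)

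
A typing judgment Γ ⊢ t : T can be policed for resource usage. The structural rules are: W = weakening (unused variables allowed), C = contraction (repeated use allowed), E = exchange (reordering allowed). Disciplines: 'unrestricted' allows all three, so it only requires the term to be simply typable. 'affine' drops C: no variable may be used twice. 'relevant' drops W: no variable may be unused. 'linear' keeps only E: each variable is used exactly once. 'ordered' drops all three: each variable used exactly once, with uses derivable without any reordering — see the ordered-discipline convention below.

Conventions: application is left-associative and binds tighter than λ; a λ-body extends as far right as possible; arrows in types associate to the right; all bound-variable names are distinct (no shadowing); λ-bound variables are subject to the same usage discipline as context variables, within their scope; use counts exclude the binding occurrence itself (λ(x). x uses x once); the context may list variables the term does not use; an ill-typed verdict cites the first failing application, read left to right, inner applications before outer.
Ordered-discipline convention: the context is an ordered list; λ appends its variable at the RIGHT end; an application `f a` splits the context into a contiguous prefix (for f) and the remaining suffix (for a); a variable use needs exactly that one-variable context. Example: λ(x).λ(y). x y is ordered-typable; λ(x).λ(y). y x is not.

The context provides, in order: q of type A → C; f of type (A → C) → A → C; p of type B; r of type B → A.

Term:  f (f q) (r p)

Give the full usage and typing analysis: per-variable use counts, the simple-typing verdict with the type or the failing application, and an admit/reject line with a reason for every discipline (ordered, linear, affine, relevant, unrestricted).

usage: q=1; f=2; p=1; r=1
uses in reading order: f, f, q, r, p
typing: the term checks, with type C
ordered: ✗ — f ×2 used more than once (contraction)
linear: ✗ — f ×2 used more than once (contraction)
affine: ✗ — f ×2 used more than once (contraction)
relevant: ✓ — none of q, f, p, r goes unused
unrestricted: ✓ — typability at C is all that's needed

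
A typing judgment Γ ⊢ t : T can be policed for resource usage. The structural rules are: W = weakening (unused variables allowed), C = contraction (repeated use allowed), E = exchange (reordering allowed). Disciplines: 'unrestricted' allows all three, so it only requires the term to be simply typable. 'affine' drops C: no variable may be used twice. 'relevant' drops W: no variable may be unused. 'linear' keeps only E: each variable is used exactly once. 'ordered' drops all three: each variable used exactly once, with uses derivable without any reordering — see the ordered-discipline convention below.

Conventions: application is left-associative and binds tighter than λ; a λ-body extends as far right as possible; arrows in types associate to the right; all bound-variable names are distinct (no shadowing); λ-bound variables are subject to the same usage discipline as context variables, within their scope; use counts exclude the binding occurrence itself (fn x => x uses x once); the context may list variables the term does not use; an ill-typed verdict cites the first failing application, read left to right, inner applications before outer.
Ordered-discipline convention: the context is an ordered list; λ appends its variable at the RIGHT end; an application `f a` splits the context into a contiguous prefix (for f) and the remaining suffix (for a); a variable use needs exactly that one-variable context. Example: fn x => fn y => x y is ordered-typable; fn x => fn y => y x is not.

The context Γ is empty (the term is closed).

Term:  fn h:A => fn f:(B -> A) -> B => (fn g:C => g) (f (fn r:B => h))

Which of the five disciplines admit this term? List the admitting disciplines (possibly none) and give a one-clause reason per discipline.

accepted by: none
counts: h (bound)=1, f (bound)=1, g (bound)=1, r (bound)=0
order of uses: g, f, h
typing: ill-typed: an application expects C but receives B
ordered: ✗, the type mismatch rejects it
linear: ✗, not simply typable
affine: ✗, fails simple typing
relevant: ✗, a type mismatch blocks all five
unrestricted: ✗, the type mismatch rejects it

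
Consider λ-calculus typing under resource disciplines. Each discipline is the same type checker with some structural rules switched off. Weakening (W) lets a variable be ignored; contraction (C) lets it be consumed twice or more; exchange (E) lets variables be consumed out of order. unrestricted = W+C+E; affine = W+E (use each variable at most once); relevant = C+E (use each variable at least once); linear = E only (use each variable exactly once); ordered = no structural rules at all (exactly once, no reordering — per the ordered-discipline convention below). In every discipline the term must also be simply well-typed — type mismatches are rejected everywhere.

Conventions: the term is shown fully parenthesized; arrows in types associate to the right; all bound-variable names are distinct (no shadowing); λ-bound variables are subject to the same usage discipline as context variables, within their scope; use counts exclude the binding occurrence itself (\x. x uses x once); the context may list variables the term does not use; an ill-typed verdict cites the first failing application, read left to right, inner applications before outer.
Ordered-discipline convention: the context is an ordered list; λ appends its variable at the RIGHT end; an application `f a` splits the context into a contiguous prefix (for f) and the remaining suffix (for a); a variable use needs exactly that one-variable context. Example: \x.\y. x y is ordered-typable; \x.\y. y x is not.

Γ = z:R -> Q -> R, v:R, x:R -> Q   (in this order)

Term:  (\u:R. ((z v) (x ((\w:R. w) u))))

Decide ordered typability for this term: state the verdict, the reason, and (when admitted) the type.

yes — z, v, x, u, w: once each, no exchange needed; term : R -> R
usage: z ×1; v ×1; x ×1; u (λ-bound) ×1; w (λ-bound) ×1
left-to-right use order: z, v, x, w, u
typing: the term checks, with type R -> R
per-discipline verdicts: ordered ✓; linear ✓; affine ✓; relevant ✓; unrestricted ✓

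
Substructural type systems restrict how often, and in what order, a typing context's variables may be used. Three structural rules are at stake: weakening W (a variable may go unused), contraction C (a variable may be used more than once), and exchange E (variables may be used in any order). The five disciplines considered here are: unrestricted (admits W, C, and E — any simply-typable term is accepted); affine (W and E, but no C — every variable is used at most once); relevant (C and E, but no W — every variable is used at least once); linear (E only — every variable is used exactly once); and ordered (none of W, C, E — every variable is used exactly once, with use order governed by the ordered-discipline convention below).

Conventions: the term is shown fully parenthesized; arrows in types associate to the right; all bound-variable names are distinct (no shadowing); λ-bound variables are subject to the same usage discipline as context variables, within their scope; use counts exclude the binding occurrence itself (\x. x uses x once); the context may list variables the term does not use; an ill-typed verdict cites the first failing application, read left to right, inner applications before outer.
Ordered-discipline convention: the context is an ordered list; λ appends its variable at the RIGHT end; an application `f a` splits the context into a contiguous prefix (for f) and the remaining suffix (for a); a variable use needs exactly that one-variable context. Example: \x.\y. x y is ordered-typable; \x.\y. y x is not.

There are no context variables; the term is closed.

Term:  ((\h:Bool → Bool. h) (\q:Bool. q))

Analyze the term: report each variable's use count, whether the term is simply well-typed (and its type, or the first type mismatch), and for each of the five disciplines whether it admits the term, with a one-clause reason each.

variable uses: h (λ-bound)=1, q (λ-bound)=1
left-to-right use order: h, q
typing: well-typed — term : Bool → Bool
ordered ✓ (h, q: once each, no exchange needed)
linear ✓ (exactly-once usage across h, q)
affine ✓ (at most one use each (h, q))
relevant ✓ (h, q: all used, weakening unneeded)
unrestricted ✓ (simply typable at Bool → Bool; W, C, E all held)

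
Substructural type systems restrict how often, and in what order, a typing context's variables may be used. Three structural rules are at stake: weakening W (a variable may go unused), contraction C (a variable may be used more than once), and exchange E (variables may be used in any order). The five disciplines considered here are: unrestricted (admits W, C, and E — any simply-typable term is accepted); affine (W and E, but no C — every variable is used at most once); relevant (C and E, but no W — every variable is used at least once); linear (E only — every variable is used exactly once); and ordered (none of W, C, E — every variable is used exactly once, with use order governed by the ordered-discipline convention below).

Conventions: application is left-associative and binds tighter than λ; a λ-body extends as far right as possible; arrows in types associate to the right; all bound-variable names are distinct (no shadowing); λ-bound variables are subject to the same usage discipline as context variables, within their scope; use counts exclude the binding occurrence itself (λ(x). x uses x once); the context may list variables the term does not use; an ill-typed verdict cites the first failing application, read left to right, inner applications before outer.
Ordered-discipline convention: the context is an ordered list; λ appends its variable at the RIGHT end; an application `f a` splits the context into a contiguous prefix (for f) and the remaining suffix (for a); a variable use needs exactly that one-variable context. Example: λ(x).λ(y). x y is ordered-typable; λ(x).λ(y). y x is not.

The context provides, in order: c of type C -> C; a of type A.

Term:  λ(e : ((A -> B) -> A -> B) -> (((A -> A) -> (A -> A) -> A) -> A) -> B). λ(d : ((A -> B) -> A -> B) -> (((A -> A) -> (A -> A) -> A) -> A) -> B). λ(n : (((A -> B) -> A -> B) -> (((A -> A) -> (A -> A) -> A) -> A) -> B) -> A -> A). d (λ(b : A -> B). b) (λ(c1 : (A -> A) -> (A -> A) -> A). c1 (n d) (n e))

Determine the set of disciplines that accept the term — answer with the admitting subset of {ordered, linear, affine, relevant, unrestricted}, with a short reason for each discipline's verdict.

admitted in: unrestricted
use counts: c: 0×, a: 0×, e (λ-bound): 1×, d (λ-bound): 2×, n (λ-bound): 2×, b (λ-bound): 1×, c1 (λ-bound): 1×
uses in reading order: d, b, c1, n, d, n, e
typing: well-typed — term : (((A -> B) -> A -> B) -> (((A -> A) -> (A -> A) -> A) -> A) -> B) -> (((A -> B) -> A -> B) -> (((A -> A) -> (A -> A) -> A) -> A) -> B) -> ((((A -> B) -> A -> B) -> (((A -> A) -> (A -> A) -> A) -> A) -> B) -> A -> A) -> B
ordered ✗ (needs contraction — d ×2, n ×2; c, a left unused)
linear ✗ (needs contraction — d ×2, n ×2; c, a left unused)
affine ✗ (needs contraction — d ×2, n ×2)
relevant ✗ (c, a left unused)
unrestricted ✓ (type-checks ((((A -> B) -> A -> B) -> (((A -> A) -> (A -> A) -> A) -> A) -> B) -> (((A -> B) -> A -> B) -> (((A -> A) -> (A -> A) -> A) -> A) -> B) -> ((((A -> B) -> A -> B) -> (((A -> A) -> (A -> A) -> A) -> A) -> B) -> A -> A) -> B) and nothing is barred)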